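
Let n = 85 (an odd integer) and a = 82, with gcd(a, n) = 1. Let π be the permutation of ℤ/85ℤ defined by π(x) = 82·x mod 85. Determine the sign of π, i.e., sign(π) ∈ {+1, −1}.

+1

Start at x=19: 19 → 28 → 1 → 82 → 9 → 58 → 81 → … (one orbit).
Decompose π into cycles: lengths [16, 16, 16, 16, 16, 4, 1] (7 cycles, including the fixed point 0).
Σ(ℓ_i−1) = 85−7 = 78; sign = (−1)^78 = +1.
Zolotarev: (82|85) = +1, matching the cycle-count sign.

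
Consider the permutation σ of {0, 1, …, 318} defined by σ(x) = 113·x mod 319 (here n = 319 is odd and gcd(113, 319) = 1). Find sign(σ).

Trace 199: π^k(199) = [199, 157, 196, 137, 169, 276, 245] for k=0..6.
Decompose π into cycles: lengths [140, 140, 28, 5, 5, 1] (6 cycles, including the fixed point 0).
Σ(ℓ_i−1) = 319−6 = 313; sign = (−1)^313 = -1.

-1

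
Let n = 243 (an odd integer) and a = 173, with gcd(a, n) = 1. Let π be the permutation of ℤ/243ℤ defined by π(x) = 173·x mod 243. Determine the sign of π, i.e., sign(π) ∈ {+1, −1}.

-1

Orbit of 65 under x↦173x: [65, 67, 170, 7, 239, 37, 83]… (length divides ord_243(173)).
Cycle type of π: 162 + 54 + 18 + 6 + 2 + 1; total 6 cycles.
With 6 cycles on 243 points, sign = (−1)^{243−6} = -1.
Zolotarev: (173|243) = -1, matching the cycle-count sign.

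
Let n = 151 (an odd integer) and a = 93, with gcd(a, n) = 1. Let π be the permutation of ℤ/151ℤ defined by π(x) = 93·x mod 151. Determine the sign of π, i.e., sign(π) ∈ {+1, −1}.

-1

Start at x=80: 80 → 41 → 38 → 61 → 86 → 146 → 139 → … (one orbit).
2 cycles of lengths [150, 1].
Σ(ℓ_i−1) = 151−2 = 149; sign = (−1)^149 = -1.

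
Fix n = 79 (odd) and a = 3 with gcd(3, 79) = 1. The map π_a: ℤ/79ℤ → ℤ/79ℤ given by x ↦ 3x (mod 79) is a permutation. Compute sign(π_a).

-1

Trace 41: π^k(41) = [41, 44, 53, 1, 3, 9, 27] for k=0..6.
Cycle type of π: 78 + 1; total 2 cycles.
Σ(ℓ_i−1) = 79−2 = 77; sign = (−1)^77 = -1.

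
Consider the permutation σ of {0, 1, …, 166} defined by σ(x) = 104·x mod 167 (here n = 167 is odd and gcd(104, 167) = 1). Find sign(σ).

-1

Start at x=6: 6 → 123 → 100 → 46 → 108 → 43 → 130 → … (one orbit).
Cycle type of π: 166 + 1; total 2 cycles.
2 cycles on 167: each ℓ→(−1)^(ℓ−1), product (−1)^165 = -1.
(104|167)_J = -1 (Zolotarev's lemma cross-check).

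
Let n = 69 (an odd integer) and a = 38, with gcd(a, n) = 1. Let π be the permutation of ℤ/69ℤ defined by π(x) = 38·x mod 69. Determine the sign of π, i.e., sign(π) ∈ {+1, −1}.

+1

Start at x=5: 5 → 52 → 44 → 16 → 56 → 58 → 65 → … (one orbit).
π_38 has 5 disjoint cycles with lengths [22, 22, 22, 2, 1] on {0,…,68}.
5 cycles on 69: each ℓ→(−1)^(ℓ−1), product (−1)^64 = +1.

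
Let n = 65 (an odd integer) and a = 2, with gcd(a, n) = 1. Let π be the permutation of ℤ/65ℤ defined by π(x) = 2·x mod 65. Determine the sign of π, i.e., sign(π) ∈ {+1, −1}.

Start at x=64: 64 → 63 → 61 → 57 → 49 → 33 → 1 → … (one orbit).
π_2 has 7 disjoint cycles with lengths [12, 12, 12, 12, 12, 4, 1] on {0,…,64}.
n − c = 65 − 7 = 58; sign = (−1)^58 = +1.
Check: (2/65) = +1 by Zolotarev.

+1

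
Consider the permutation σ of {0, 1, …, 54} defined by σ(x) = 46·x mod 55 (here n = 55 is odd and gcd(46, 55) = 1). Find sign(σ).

Trace 26: π^k(26) = [26, 41, 16, 21, 31, 51, 36] for k=0..6.
Cycle lengths of π_46 on ℤ/55ℤ: [10, 10, 10, 10, 10, 1, 1, 1, 1, 1]; 10 cycles in total.
With 10 cycles on 55 points, sign = (−1)^{55−10} = -1.
The Jacobi symbol (46|55) = -1 (Zolotarev) agrees.

-1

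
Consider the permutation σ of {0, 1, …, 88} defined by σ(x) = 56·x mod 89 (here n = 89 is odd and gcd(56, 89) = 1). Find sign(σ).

-1

Start at x=60: 60 → 67 → 14 → 72 → 27 → 88 → 33 → … (one orbit).
2 cycles of lengths [88, 1].
Σ(ℓ_i−1) = 89−2 = 87; sign = (−1)^87 = -1.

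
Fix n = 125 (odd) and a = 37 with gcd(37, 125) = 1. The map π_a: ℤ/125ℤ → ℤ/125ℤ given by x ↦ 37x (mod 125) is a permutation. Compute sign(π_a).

Orbit of 22 under x↦37x: [22, 64, 118, 116, 42, 54, 123]… (length divides ord_125(37)).
Cycle lengths of π_37 on ℤ/125ℤ: [100, 20, 4, 1]; 4 cycles in total.
sign(π) = (−1)^{n − #cycles} = (−1)^{125−4} = (−1)^121 = -1.

-1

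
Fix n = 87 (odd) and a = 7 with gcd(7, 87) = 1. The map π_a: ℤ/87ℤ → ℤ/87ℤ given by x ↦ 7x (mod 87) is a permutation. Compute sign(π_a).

+1

Orbit of 49 under x↦7x: [49, 82, 52, 16, 25, 1, 7]… (length divides ord_87(7)).
Cycle lengths of π_7 on ℤ/87ℤ: [7, 7, 7, 7, 7, 7, 7, 7, 7, 7, 7, 7, 1, 1, 1]; 15 cycles in total.
sign(π) = (−1)^{n − #cycles} = (−1)^{87−15} = (−1)^72 = +1.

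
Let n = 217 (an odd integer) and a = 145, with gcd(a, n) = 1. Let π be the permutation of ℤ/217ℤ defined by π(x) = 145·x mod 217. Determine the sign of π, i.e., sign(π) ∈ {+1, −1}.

Orbit of 153 under x↦145x: [153, 51, 17, 78, 26, 81, 27]… (length divides ord_217(145)).
The orbit structure of x ↦ 145x mod 217: 9 orbits of sizes [30, 30, 30, 30, 30, 30, 30, 6, 1].
9 cycles on 217: each ℓ→(−1)^(ℓ−1), product (−1)^208 = +1.
Check: (145/217) = +1 by Zolotarev.

+1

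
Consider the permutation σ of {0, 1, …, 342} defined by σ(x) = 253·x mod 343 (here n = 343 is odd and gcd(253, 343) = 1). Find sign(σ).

Start at x=106: 106 → 64 → 71 → 127 → 232 → 43 → 246 → … (one orbit).
Decompose π into cycles: lengths [49, 49, 49, 49, 49, 49, 7, 7, 7, 7, 7, 7, 1, 1, 1, 1, 1, 1, 1] (19 cycles, including the fixed point 0).
sign(π) = (−1)^{n − #cycles} = (−1)^{343−19} = (−1)^324 = +1.
Via Zolotarev, sign(π_{253}) = (253|343) = +1.

+1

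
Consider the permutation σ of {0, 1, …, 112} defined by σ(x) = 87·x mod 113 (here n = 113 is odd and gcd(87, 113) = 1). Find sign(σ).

Orbit of 16 under x↦87x: [16, 36, 81, 41, 64, 31, 98]… (length divides ord_113(87)).
Decompose π into cycles: lengths [56, 56, 1] (3 cycles, including the fixed point 0).
113 − 3 = 110 transpositions; sign(π) = (−1)^110 = +1.
(87|113)_J = +1 (Zolotarev's lemma cross-check).

+1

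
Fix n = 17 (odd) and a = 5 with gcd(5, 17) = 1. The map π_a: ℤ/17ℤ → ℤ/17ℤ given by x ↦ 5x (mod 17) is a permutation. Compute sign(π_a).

Start at x=5: 5 → 8 → 6 → 13 → 14 → 2 → 10 → … (one orbit).
Cycle lengths of π_5 on ℤ/17ℤ: [16, 1]; 2 cycles in total.
sign(π) = (−1)^{n − #cycles} = (−1)^{17−2} = (−1)^15 = -1.

-1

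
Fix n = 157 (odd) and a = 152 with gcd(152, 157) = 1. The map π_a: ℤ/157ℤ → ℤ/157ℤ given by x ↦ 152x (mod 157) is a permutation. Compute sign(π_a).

-1

Trace 117: π^k(117) = [117, 43, 99, 133, 120, 28, 17] for k=0..6.
Cycle lengths of π_152 on ℤ/157ℤ: [156, 1]; 2 cycles in total.
157 − 2 = 155 transpositions; sign(π) = (−1)^155 = -1.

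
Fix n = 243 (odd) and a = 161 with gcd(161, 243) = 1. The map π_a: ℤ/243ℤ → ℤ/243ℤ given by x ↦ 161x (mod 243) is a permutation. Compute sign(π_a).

-1

Trace 163: π^k(163) = [163, 242, 82, 80, 1, 161] for k=0..5.
Cycle lengths of π_161 on ℤ/243ℤ: [6, 6, 6, 6, 6, 6, 6, 6, 6, 6, 6, 6, 6, 6, 6, 6, 6, 6, 6, 6, 6, 6, 6, 6, 6, 6, 6, 2, 2, 2, 2, 2, 2, 2, 2, 2, 2, 2, 2, 2, 2, 2, 2, 2, 2, 2, 2, 2, 2, 2, 2, 2, 2, 2, 2, 2, 2, 2, 2, 2, 2, 2, 2, 2, 2, 2, 2, 1]; 68 cycles in total.
With 68 cycles on 243 points, sign = (−1)^{243−68} = -1.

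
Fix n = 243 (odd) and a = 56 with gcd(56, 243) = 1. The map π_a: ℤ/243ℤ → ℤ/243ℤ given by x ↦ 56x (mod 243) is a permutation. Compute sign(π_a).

-1

Start at x=95: 95 → 217 → 2 → 112 → 197 → 97 → 86 → … (one orbit).
Cycle type of π: 162 + 54 + 18 + 6 + 2 + 1; total 6 cycles.
sign(π) = (−1)^{n − #cycles} = (−1)^{243−6} = (−1)^237 = -1.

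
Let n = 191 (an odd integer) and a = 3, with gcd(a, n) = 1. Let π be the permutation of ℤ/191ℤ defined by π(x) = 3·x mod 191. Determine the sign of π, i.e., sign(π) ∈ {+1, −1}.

Orbit of 49 under x↦3x: [49, 147, 59, 177, 149, 65, 4]… (length divides ord_191(3)).
π_3 has 3 disjoint cycles with lengths [95, 95, 1] on {0,…,190}.
Σ(ℓ_i−1) = 191−3 = 188; sign = (−1)^188 = +1.
Via Zolotarev, sign(π_{3}) = (3|191) = +1.

+1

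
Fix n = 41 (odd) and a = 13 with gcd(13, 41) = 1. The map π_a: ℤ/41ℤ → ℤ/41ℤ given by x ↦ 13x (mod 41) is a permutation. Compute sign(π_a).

-1

Trace 23: π^k(23) = [23, 12, 33, 19, 1, 13, 5] for k=0..6.
Cycle lengths of π_13 on ℤ/41ℤ: [40, 1]; 2 cycles in total.
n − c = 41 − 2 = 39; sign = (−1)^39 = -1.
The Jacobi symbol (13|41) = -1 (Zolotarev) agrees.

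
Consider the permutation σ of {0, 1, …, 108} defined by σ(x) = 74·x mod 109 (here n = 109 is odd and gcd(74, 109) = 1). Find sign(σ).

Trace 89: π^k(89) = [89, 46, 25, 106, 105, 31, 5] for k=0..6.
π_74 has 3 disjoint cycles with lengths [54, 54, 1] on {0,…,108}.
109 − 3 = 106 transpositions; sign(π) = (−1)^106 = +1.
Zolotarev: (74|109) = +1, matching the cycle-count sign.

+1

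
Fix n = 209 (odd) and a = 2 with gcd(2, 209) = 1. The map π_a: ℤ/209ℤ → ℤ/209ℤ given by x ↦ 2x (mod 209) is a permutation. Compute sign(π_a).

Orbit of 205 under x↦2x: [205, 201, 193, 177, 145, 81, 162]… (length divides ord_209(2)).
5 cycles of lengths [90, 90, 18, 10, 1].
Σ(ℓ_i−1) = 209−5 = 204; sign = (−1)^204 = +1.
Zolotarev: (2|209) = +1, matching the cycle-count sign.

+1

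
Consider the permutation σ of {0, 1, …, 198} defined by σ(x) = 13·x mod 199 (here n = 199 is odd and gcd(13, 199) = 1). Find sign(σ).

Orbit of 25 under x↦13x: [25, 126, 46, 1, 13, 169, 8]… (length divides ord_199(13)).
π_13 has 3 disjoint cycles with lengths [99, 99, 1] on {0,…,198}.
Σ(ℓ_i−1) = 199−3 = 196; sign = (−1)^196 = +1.
The Jacobi symbol (13|199) = +1 (Zolotarev) agrees.

+1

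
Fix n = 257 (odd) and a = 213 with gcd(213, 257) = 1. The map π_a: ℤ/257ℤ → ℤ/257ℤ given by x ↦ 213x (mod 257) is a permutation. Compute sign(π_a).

Trace 240: π^k(240) = [240, 234, 241, 190, 121, 73, 129] for k=0..6.
The orbit structure of x ↦ 213x mod 257: 5 orbits of sizes [64, 64, 64, 64, 1].
Σ(ℓ_i−1) = 257−5 = 252; sign = (−1)^252 = +1.
Zolotarev: (213|257) = +1, matching the cycle-count sign.

+1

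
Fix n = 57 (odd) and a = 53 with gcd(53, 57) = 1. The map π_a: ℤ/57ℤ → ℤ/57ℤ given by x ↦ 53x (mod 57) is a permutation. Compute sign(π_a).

+1

Trace 16: π^k(16) = [16, 50, 28, 2, 49, 32, 43] for k=0..6.
Cycle type of π: 18×3 + 2 + 1; total 5 cycles.
n − c = 57 − 5 = 52; sign = (−1)^52 = +1.
Via Zolotarev, sign(π_{53}) = (53|57) = +1.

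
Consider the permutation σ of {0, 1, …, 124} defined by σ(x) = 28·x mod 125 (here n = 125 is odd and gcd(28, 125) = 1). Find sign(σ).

Orbit of 74 under x↦28x: [74, 72, 16, 73, 44, 107, 121]… (length divides ord_125(28)).
The orbit structure of x ↦ 28x mod 125: 4 orbits of sizes [100, 20, 4, 1].
125 − 4 = 121 transpositions; sign(π) = (−1)^121 = -1.

-1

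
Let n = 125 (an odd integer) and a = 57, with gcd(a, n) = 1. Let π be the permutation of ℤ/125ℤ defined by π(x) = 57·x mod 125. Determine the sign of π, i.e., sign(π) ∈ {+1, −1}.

-1

Start at x=124: 124 → 68 → 1 → 57 → 124 (one orbit).
The orbit structure of x ↦ 57x mod 125: 32 orbits of sizes [4, 4, 4, 4, 4, 4, 4, 4, 4, 4, 4, 4, 4, 4, 4, 4, 4, 4, 4, 4, 4, 4, 4, 4, 4, 4, 4, 4, 4, 4, 4, 1].
125 − 32 = 93 transpositions; sign(π) = (−1)^93 = -1.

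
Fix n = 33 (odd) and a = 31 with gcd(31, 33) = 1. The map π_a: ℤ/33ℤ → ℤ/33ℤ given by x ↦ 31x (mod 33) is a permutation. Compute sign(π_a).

Trace 1: π^k(1) = [1, 31, 4, 25, 16] for k=0..4.
The orbit structure of x ↦ 31x mod 33: 9 orbits of sizes [5, 5, 5, 5, 5, 5, 1, 1, 1].
n − c = 33 − 9 = 24; sign = (−1)^24 = +1.
Via Zolotarev, sign(π_{31}) = (31|33) = +1.

+1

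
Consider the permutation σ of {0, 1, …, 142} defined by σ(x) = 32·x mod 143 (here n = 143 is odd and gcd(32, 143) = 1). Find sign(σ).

Start at x=12: 12 → 98 → 133 → 109 → 56 → 76 → 1 → … (one orbit).
Cycle lengths of π_32 on ℤ/143ℤ: [12, 12, 12, 12, 12, 12, 12, 12, 12, 12, 12, 2, 2, 2, 2, 2, 1]; 17 cycles in total.
17 cycles on 143: each ℓ→(−1)^(ℓ−1), product (−1)^126 = +1.
Check: (32/143) = +1 by Zolotarev.

+1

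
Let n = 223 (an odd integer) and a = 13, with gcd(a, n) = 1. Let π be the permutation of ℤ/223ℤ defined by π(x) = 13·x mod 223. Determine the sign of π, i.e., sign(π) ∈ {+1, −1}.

Trace 32: π^k(32) = [32, 193, 56, 59, 98, 159, 60] for k=0..6.
Cycle type of π: 74×3 + 1; total 4 cycles.
With 4 cycles on 223 points, sign = (−1)^{223−4} = -1.
Check: (13/223) = -1 by Zolotarev.

-1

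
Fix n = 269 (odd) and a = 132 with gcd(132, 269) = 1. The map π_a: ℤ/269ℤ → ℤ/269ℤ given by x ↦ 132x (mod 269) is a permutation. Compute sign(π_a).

Trace 53: π^k(53) = [53, 2, 264, 147, 36, 179, 225] for k=0..6.
Cycle lengths of π_132 on ℤ/269ℤ: [268, 1]; 2 cycles in total.
sign(π) = (−1)^{n − #cycles} = (−1)^{269−2} = (−1)^267 = -1.
Zolotarev: (132|269) = -1, matching the cycle-count sign.

-1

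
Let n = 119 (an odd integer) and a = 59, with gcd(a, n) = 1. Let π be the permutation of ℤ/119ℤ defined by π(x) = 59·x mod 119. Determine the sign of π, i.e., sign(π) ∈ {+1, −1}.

Trace 67: π^k(67) = [67, 26, 106, 66, 86, 76, 81] for k=0..6.
Cycle lengths of π_59 on ℤ/119ℤ: [24, 24, 24, 24, 8, 8, 6, 1]; 8 cycles in total.
With 8 cycles on 119 points, sign = (−1)^{119−8} = -1.
The Jacobi symbol (59|119) = -1 (Zolotarev) agrees.

-1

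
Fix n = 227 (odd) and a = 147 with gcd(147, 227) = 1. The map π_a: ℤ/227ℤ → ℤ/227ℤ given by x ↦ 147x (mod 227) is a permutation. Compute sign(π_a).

Orbit of 23 under x↦147x: [23, 203, 104, 79, 36, 71, 222]… (length divides ord_227(147)).
The orbit structure of x ↦ 147x mod 227: 3 orbits of sizes [113, 113, 1].
With 3 cycles on 227 points, sign = (−1)^{227−3} = +1.

+1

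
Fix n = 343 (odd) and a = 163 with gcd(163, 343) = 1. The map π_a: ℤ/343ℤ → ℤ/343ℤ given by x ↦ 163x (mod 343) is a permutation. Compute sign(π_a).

Orbit of 120 under x↦163x: [120, 9, 95, 50, 261, 11, 78]… (length divides ord_343(163)).
Cycle lengths of π_163 on ℤ/343ℤ: [147, 147, 21, 21, 3, 3, 1]; 7 cycles in total.
sign(π) = (−1)^{n − #cycles} = (−1)^{343−7} = (−1)^336 = +1.

+1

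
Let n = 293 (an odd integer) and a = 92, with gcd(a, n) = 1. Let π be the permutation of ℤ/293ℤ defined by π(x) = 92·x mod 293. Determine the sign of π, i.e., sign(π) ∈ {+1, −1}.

Start at x=256: 256 → 112 → 49 → 113 → 141 → 80 → 35 → … (one orbit).
Cycle lengths of π_92 on ℤ/293ℤ: [292, 1]; 2 cycles in total.
n − c = 293 − 2 = 291; sign = (−1)^291 = -1.
Via Zolotarev, sign(π_{92}) = (92|293) = -1.

-1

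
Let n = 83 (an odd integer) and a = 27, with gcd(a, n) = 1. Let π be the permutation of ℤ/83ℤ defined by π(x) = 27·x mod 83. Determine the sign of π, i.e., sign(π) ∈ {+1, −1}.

+1

Start at x=68: 68 → 10 → 21 → 69 → 37 → 3 → 81 → … (one orbit).
Decompose π into cycles: lengths [41, 41, 1] (3 cycles, including the fixed point 0).
sign(π) = (−1)^{n − #cycles} = (−1)^{83−3} = (−1)^80 = +1.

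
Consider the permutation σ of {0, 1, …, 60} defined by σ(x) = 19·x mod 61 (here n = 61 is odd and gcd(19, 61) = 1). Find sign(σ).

+1

Start at x=13: 13 → 3 → 57 → 46 → 20 → 14 → 22 → … (one orbit).
π_19 has 3 disjoint cycles with lengths [30, 30, 1] on {0,…,60}.
Σ(ℓ_i−1) = 61−3 = 58; sign = (−1)^58 = +1.
(19|61)_J = +1 (Zolotarev's lemma cross-check).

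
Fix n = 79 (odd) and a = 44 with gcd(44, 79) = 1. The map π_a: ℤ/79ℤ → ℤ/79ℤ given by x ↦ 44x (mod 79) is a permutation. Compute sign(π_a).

+1

Orbit of 40 under x↦44x: [40, 22, 20, 11, 10, 45, 5]… (length divides ord_79(44)).
Decompose π into cycles: lengths [39, 39, 1] (3 cycles, including the fixed point 0).
With 3 cycles on 79 points, sign = (−1)^{79−3} = +1.
Zolotarev: (44|79) = +1, matching the cycle-count sign.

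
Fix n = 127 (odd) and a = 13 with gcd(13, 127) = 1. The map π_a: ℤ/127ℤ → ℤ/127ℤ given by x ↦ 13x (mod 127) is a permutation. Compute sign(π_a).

+1

Trace 34: π^k(34) = [34, 61, 31, 22, 32, 35, 74] for k=0..6.
π_13 has 3 disjoint cycles with lengths [63, 63, 1] on {0,…,126}.
With 3 cycles on 127 points, sign = (−1)^{127−3} = +1.
Zolotarev: (13|127) = +1, matching the cycle-count sign.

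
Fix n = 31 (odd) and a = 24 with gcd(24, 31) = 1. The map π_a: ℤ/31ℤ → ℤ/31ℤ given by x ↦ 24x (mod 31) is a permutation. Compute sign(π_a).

-1

Orbit of 23 under x↦24x: [23, 25, 11, 16, 12, 9, 30]… (length divides ord_31(24)).
π_24 has 2 disjoint cycles with lengths [30, 1] on {0,…,30}.
31 − 2 = 29 transpositions; sign(π) = (−1)^29 = -1.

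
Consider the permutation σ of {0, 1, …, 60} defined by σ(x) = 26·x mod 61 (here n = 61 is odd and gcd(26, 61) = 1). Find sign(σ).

Start at x=37: 37 → 47 → 2 → 52 → 10 → 16 → 50 → … (one orbit).
Cycle lengths of π_26 on ℤ/61ℤ: [60, 1]; 2 cycles in total.
sign(π) = (−1)^{n − #cycles} = (−1)^{61−2} = (−1)^59 = -1.

-1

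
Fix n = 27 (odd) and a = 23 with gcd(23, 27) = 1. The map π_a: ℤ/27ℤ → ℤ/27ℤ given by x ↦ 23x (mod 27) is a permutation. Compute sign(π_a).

-1

Start at x=17: 17 → 13 → 2 → 19 → 5 → 7 → 26 → … (one orbit).
4 cycles of lengths [18, 6, 2, 1].
With 4 cycles on 27 points, sign = (−1)^{27−4} = -1.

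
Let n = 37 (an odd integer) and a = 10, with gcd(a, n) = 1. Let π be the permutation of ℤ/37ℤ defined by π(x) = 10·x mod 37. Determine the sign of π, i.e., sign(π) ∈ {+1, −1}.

Start at x=10: 10 → 26 → 1 → 10 (one orbit).
Cycle lengths of π_10 on ℤ/37ℤ: [3, 3, 3, 3, 3, 3, 3, 3, 3, 3, 3, 3, 1]; 13 cycles in total.
sign(π) = (−1)^{n − #cycles} = (−1)^{37−13} = (−1)^24 = +1.

+1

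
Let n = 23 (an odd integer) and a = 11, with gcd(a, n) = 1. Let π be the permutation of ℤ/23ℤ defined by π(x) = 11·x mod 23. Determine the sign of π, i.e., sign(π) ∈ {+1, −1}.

-1

Orbit of 4 under x↦11x: [4, 21, 1, 11, 6, 20, 13]… (length divides ord_23(11)).
Cycle lengths of π_11 on ℤ/23ℤ: [22, 1]; 2 cycles in total.
Σ(ℓ_i−1) = 23−2 = 21; sign = (−1)^21 = -1.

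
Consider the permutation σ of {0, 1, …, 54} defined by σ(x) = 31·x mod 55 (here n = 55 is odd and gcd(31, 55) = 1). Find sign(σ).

+1

Orbit of 36 under x↦31x: [36, 16, 1, 31, 26]… (length divides ord_55(31)).
π_31 has 15 disjoint cycles with lengths [5, 5, 5, 5, 5, 5, 5, 5, 5, 5, 1, 1, 1, 1, 1] on {0,…,54}.
15 cycles on 55: each ℓ→(−1)^(ℓ−1), product (−1)^40 = +1.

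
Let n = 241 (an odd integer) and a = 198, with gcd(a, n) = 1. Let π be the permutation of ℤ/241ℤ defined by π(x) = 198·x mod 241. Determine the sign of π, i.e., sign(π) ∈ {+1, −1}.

-1

Orbit of 135 under x↦198x: [135, 220, 180, 213, 240, 43, 79]… (length divides ord_241(198)).
Cycle type of π: 80×3 + 1; total 4 cycles.
4 cycles on 241: each ℓ→(−1)^(ℓ−1), product (−1)^237 = -1.
(198|241)_J = -1 (Zolotarev's lemma cross-check).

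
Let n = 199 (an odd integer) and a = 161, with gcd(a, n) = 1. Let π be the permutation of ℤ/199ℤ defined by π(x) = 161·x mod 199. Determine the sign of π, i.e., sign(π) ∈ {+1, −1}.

Start at x=155: 155 → 80 → 144 → 100 → 180 → 125 → 26 → … (one orbit).
3 cycles of lengths [99, 99, 1].
199 − 3 = 196 transpositions; sign(π) = (−1)^196 = +1.
Zolotarev: (161|199) = +1, matching the cycle-count sign.

+1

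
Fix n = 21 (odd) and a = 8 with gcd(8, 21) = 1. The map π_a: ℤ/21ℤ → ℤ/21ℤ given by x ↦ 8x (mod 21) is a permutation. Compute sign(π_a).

Orbit of 1 under x↦8x: [1, 8]… (length divides ord_21(8)).
π_8 has 14 disjoint cycles with lengths [2, 2, 2, 2, 2, 2, 2, 1, 1, 1, 1, 1, 1, 1] on {0,…,20}.
sign(π) = (−1)^{n − #cycles} = (−1)^{21−14} = (−1)^7 = -1.
Zolotarev: (8|21) = -1, matching the cycle-count sign.

-1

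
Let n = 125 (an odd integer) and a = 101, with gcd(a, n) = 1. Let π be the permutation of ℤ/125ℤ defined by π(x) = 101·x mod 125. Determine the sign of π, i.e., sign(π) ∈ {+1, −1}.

+1

Trace 1: π^k(1) = [1, 101, 76, 51, 26] for k=0..4.
π_101 has 45 disjoint cycles with lengths [5, 5, 5, 5, 5, 5, 5, 5, 5, 5, 5, 5, 5, 5, 5, 5, 5, 5, 5, 5, 1, 1, 1, 1, 1, 1, 1, 1, 1, 1, 1, 1, 1, 1, 1, 1, 1, 1, 1, 1, 1, 1, 1, 1, 1] on {0,…,124}.
n − c = 125 − 45 = 80; sign = (−1)^80 = +1.
The Jacobi symbol (101|125) = +1 (Zolotarev) agrees.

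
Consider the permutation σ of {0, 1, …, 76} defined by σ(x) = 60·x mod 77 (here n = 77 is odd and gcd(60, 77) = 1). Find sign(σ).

+1

Trace 64: π^k(64) = [64, 67, 16, 36, 4, 9, 1] for k=0..6.
Cycle type of π: 15×4 + 5×2 + 3×2 + 1; total 9 cycles.
n − c = 77 − 9 = 68; sign = (−1)^68 = +1.
Via Zolotarev, sign(π_{60}) = (60|77) = +1.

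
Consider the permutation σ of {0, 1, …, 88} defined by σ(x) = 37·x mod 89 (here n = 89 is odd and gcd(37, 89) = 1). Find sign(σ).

Orbit of 34 under x↦37x: [34, 12, 88, 52, 55, 77, 1]… (length divides ord_89(37)).
π_37 has 12 disjoint cycles with lengths [8, 8, 8, 8, 8, 8, 8, 8, 8, 8, 8, 1] on {0,…,88}.
89 − 12 = 77 transpositions; sign(π) = (−1)^77 = -1.
Via Zolotarev, sign(π_{37}) = (37|89) = -1.

-1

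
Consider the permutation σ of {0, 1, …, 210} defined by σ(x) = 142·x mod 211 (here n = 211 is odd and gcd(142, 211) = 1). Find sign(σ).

-1

Start at x=110: 110 → 6 → 8 → 81 → 108 → 144 → 192 → … (one orbit).
The orbit structure of x ↦ 142x mod 211: 2 orbits of sizes [210, 1].
With 2 cycles on 211 points, sign = (−1)^{211−2} = -1.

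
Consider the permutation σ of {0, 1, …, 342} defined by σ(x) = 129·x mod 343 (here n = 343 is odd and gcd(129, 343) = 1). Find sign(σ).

-1

Start at x=263: 263 → 313 → 246 → 178 → 324 → 293 → 67 → … (one orbit).
Cycle type of π: 42×7 + 6×8 + 1; total 16 cycles.
sign(π) = (−1)^{n − #cycles} = (−1)^{343−16} = (−1)^327 = -1.
Zolotarev: (129|343) = -1, matching the cycle-count sign.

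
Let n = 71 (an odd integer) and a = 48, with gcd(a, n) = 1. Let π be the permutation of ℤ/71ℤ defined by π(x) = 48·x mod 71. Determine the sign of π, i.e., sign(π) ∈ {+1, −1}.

Trace 30: π^k(30) = [30, 20, 37, 1, 48, 32, 45] for k=0..6.
Cycle type of π: 7×10 + 1; total 11 cycles.
sign(π) = (−1)^{n − #cycles} = (−1)^{71−11} = (−1)^60 = +1.
The Jacobi symbol (48|71) = +1 (Zolotarev) agrees.

+1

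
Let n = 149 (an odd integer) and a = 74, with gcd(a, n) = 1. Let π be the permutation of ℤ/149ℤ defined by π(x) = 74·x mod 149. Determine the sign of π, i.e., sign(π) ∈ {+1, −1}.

-1

Start at x=93: 93 → 28 → 135 → 7 → 71 → 39 → 55 → … (one orbit).
The orbit structure of x ↦ 74x mod 149: 2 orbits of sizes [148, 1].
n − c = 149 − 2 = 147; sign = (−1)^147 = -1.
Via Zolotarev, sign(π_{74}) = (74|149) = -1.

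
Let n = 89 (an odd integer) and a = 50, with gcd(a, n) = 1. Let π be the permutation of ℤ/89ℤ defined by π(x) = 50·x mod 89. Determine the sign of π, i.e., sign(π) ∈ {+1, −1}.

+1

Trace 85: π^k(85) = [85, 67, 57, 2, 11, 16, 88] for k=0..6.
5 cycles of lengths [22, 22, 22, 22, 1].
89 − 5 = 84 transpositions; sign(π) = (−1)^84 = +1.
Check: (50/89) = +1 by Zolotarev.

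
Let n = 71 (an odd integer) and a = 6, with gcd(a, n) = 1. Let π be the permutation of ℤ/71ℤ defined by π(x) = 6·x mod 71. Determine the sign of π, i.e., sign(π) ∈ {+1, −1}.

Trace 57: π^k(57) = [57, 58, 64, 29, 32, 50, 16] for k=0..6.
3 cycles of lengths [35, 35, 1].
3 cycles on 71: each ℓ→(−1)^(ℓ−1), product (−1)^68 = +1.
The Jacobi symbol (6|71) = +1 (Zolotarev) agrees.

+1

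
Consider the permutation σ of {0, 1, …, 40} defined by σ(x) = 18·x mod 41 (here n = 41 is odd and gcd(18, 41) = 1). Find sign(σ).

+1

Trace 18: π^k(18) = [18, 37, 10, 16, 1] for k=0..4.
The orbit structure of x ↦ 18x mod 41: 9 orbits of sizes [5, 5, 5, 5, 5, 5, 5, 5, 1].
sign(π) = (−1)^{n − #cycles} = (−1)^{41−9} = (−1)^32 = +1.
The Jacobi symbol (18|41) = +1 (Zolotarev) agrees.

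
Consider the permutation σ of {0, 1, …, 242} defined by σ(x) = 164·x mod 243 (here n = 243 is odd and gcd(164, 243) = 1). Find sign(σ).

-1

Start at x=4: 4 → 170 → 178 → 32 → 145 → 209 → 13 → … (one orbit).
The orbit structure of x ↦ 164x mod 243: 6 orbits of sizes [162, 54, 18, 6, 2, 1].
Σ(ℓ_i−1) = 243−6 = 237; sign = (−1)^237 = -1.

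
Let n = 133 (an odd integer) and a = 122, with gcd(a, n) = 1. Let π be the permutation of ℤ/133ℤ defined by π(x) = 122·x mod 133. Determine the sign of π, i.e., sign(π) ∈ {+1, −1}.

+1

Start at x=132: 132 → 11 → 12 → 1 → 122 → 121 → 132 (one orbit).
Decompose π into cycles: lengths [6, 6, 6, 6, 6, 6, 6, 6, 6, 6, 6, 6, 6, 6, 6, 6, 6, 6, 6, 6, 6, 6, 1] (23 cycles, including the fixed point 0).
With 23 cycles on 133 points, sign = (−1)^{133−23} = +1.
Via Zolotarev, sign(π_{122}) = (122|133) = +1.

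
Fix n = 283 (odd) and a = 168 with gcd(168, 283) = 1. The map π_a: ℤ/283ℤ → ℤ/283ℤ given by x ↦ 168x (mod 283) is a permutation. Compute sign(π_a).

+1

Orbit of 199 under x↦168x: [199, 38, 158, 225, 161, 163, 216]… (length divides ord_283(168)).
Decompose π into cycles: lengths [47, 47, 47, 47, 47, 47, 1] (7 cycles, including the fixed point 0).
sign(π) = (−1)^{n − #cycles} = (−1)^{283−7} = (−1)^276 = +1.
(168|283)_J = +1 (Zolotarev's lemma cross-check).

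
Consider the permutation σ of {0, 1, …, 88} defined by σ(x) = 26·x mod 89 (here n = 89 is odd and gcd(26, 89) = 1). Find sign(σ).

Start at x=80: 80 → 33 → 57 → 58 → 84 → 48 → 2 → … (one orbit).
2 cycles of lengths [88, 1].
n − c = 89 − 2 = 87; sign = (−1)^87 = -1.
The Jacobi symbol (26|89) = -1 (Zolotarev) agrees.

-1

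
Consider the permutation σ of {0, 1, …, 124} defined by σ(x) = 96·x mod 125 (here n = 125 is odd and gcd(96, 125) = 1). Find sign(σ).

Start at x=6: 6 → 76 → 46 → 41 → 61 → 106 → 51 → … (one orbit).
Cycle lengths of π_96 on ℤ/125ℤ: [25, 25, 25, 25, 5, 5, 5, 5, 1, 1, 1, 1, 1]; 13 cycles in total.
125 − 13 = 112 transpositions; sign(π) = (−1)^112 = +1.

+1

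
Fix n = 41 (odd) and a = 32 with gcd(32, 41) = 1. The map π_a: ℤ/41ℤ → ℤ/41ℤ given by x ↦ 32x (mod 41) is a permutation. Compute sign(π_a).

+1

Orbit of 32 under x↦32x: [32, 40, 9, 1]… (length divides ord_41(32)).
Decompose π into cycles: lengths [4, 4, 4, 4, 4, 4, 4, 4, 4, 4, 1] (11 cycles, including the fixed point 0).
n − c = 41 − 11 = 30; sign = (−1)^30 = +1.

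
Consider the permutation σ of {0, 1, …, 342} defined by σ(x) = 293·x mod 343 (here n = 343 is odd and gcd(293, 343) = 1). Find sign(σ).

-1

Start at x=48: 48 → 1 → 293 → 99 → 195 → 197 → 97 → … (one orbit).
Cycle lengths of π_293 on ℤ/343ℤ: [14, 14, 14, 14, 14, 14, 14, 14, 14, 14, 14, 14, 14, 14, 14, 14, 14, 14, 14, 14, 14, 2, 2, 2, 2, 2, 2, 2, 2, 2, 2, 2, 2, 2, 2, 2, 2, 2, 2, 2, 2, 2, 2, 2, 2, 1]; 46 cycles in total.
sign(π) = (−1)^{n − #cycles} = (−1)^{343−46} = (−1)^297 = -1.
(293|343)_J = -1 (Zolotarev's lemma cross-check).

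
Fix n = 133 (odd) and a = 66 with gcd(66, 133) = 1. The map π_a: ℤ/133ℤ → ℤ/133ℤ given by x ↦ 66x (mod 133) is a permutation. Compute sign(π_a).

-1

Trace 93: π^k(93) = [93, 20, 123, 5, 64, 101, 16] for k=0..6.
10 cycles of lengths [18, 18, 18, 18, 18, 18, 9, 9, 6, 1].
Σ(ℓ_i−1) = 133−10 = 123; sign = (−1)^123 = -1.
Zolotarev: (66|133) = -1, matching the cycle-count sign.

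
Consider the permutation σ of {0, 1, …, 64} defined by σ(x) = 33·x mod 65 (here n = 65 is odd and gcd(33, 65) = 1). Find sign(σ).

Trace 33: π^k(33) = [33, 49, 57, 61, 63, 64, 32] for k=0..6.
The orbit structure of x ↦ 33x mod 65: 7 orbits of sizes [12, 12, 12, 12, 12, 4, 1].
With 7 cycles on 65 points, sign = (−1)^{65−7} = +1.
Zolotarev: (33|65) = +1, matching the cycle-count sign.

+1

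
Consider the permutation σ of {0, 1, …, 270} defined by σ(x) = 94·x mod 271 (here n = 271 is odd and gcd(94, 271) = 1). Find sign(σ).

-1

Trace 69: π^k(69) = [69, 253, 205, 29, 16, 149, 185] for k=0..6.
π_94 has 2 disjoint cycles with lengths [270, 1] on {0,…,270}.
sign(π) = (−1)^{n − #cycles} = (−1)^{271−2} = (−1)^269 = -1.
Zolotarev: (94|271) = -1, matching the cycle-count sign.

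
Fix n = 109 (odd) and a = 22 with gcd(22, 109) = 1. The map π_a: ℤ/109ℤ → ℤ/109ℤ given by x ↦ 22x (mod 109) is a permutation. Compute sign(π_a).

Orbit of 22 under x↦22x: [22, 48, 75, 15, 3, 66, 35]… (length divides ord_109(22)).
π_22 has 5 disjoint cycles with lengths [27, 27, 27, 27, 1] on {0,…,108}.
Σ(ℓ_i−1) = 109−5 = 104; sign = (−1)^104 = +1.
The Jacobi symbol (22|109) = +1 (Zolotarev) agrees.

+1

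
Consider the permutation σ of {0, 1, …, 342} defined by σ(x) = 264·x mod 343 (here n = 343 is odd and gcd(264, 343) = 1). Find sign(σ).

Orbit of 214 under x↦264x: [214, 244, 275, 227, 246, 117, 18]… (length divides ord_343(264)).
Cycle lengths of π_264 on ℤ/343ℤ: [42, 42, 42, 42, 42, 42, 42, 6, 6, 6, 6, 6, 6, 6, 6, 1]; 16 cycles in total.
16 cycles on 343: each ℓ→(−1)^(ℓ−1), product (−1)^327 = -1.

-1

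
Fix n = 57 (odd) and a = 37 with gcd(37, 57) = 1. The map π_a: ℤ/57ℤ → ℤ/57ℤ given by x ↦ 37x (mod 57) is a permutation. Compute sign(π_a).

-1

Orbit of 1 under x↦37x: [1, 37]… (length divides ord_57(37)).
Decompose π into cycles: lengths [2, 2, 2, 2, 2, 2, 2, 2, 2, 2, 2, 2, 2, 2, 2, 2, 2, 2, 2, 2, 2, 2, 2, 2, 2, 2, 2, 1, 1, 1] (30 cycles, including the fixed point 0).
sign(π) = (−1)^{n − #cycles} = (−1)^{57−30} = (−1)^27 = -1.
Zolotarev: (37|57) = -1, matching the cycle-count sign.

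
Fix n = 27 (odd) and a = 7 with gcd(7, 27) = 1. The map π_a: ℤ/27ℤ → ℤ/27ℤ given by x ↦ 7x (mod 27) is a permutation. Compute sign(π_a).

Trace 19: π^k(19) = [19, 25, 13, 10, 16, 4, 1] for k=0..6.
Decompose π into cycles: lengths [9, 9, 3, 3, 1, 1, 1] (7 cycles, including the fixed point 0).
27 − 7 = 20 transpositions; sign(π) = (−1)^20 = +1.
(7|27)_J = +1 (Zolotarev's lemma cross-check).

+1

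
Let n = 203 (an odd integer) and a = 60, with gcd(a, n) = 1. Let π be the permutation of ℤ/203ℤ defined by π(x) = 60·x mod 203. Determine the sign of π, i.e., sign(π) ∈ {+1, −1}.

-1

Start at x=200: 200 → 23 → 162 → 179 → 184 → 78 → 11 → … (one orbit).
π_60 has 6 disjoint cycles with lengths [84, 84, 28, 3, 3, 1] on {0,…,202}.
With 6 cycles on 203 points, sign = (−1)^{203−6} = -1.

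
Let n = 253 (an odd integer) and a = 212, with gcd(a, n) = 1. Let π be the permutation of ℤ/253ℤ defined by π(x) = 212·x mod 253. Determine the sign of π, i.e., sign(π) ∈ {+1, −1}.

Orbit of 148 under x↦212x: [148, 4, 89, 146, 86, 16, 103]… (length divides ord_253(212)).
Cycle lengths of π_212 on ℤ/253ℤ: [110, 110, 22, 5, 5, 1]; 6 cycles in total.
n − c = 253 − 6 = 247; sign = (−1)^247 = -1.
(212|253)_J = -1 (Zolotarev's lemma cross-check).

-1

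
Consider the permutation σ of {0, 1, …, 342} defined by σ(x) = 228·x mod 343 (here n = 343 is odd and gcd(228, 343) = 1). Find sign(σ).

Trace 92: π^k(92) = [92, 53, 79, 176, 340, 2, 113] for k=0..6.
Cycle type of π: 147×2 + 21×2 + 3×2 + 1; total 7 cycles.
7 cycles on 343: each ℓ→(−1)^(ℓ−1), product (−1)^336 = +1.
(228|343)_J = +1 (Zolotarev's lemma cross-check).

+1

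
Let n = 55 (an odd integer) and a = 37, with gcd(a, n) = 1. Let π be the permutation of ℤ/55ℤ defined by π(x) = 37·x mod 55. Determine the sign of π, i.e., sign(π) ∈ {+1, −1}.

Orbit of 16 under x↦37x: [16, 42, 14, 23, 26, 27, 9]… (length divides ord_55(37)).
6 cycles of lengths [20, 20, 5, 5, 4, 1].
With 6 cycles on 55 points, sign = (−1)^{55−6} = -1.

-1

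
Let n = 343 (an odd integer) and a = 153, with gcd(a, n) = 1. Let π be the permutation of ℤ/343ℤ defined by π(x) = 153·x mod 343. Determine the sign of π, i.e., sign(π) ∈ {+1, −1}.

-1

Orbit of 118 under x↦153x: [118, 218, 83, 8, 195, 337, 111]… (length divides ord_343(153)).
π_153 has 10 disjoint cycles with lengths [98, 98, 98, 14, 14, 14, 2, 2, 2, 1] on {0,…,342}.
sign(π) = (−1)^{n − #cycles} = (−1)^{343−10} = (−1)^333 = -1.
Via Zolotarev, sign(π_{153}) = (153|343) = -1.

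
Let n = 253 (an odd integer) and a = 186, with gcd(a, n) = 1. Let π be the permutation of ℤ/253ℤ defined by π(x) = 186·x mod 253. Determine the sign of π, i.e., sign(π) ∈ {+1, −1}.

Trace 87: π^k(87) = [87, 243, 164, 144, 219, 1, 186] for k=0..6.
18 cycles of lengths [22, 22, 22, 22, 22, 22, 22, 22, 22, 22, 11, 11, 2, 2, 2, 2, 2, 1].
With 18 cycles on 253 points, sign = (−1)^{253−18} = -1.

-1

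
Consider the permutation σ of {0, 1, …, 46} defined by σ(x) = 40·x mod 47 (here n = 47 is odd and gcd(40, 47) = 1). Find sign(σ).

Orbit of 45 under x↦40x: [45, 14, 43, 28, 39, 9, 31]… (length divides ord_47(40)).
Cycle lengths of π_40 on ℤ/47ℤ: [46, 1]; 2 cycles in total.
sign(π) = (−1)^{n − #cycles} = (−1)^{47−2} = (−1)^45 = -1.

-1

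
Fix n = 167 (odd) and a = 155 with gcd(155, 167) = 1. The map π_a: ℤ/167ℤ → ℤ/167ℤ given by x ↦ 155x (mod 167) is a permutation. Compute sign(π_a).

Trace 85: π^k(85) = [85, 149, 49, 80, 42, 164, 36] for k=0..6.
2 cycles of lengths [166, 1].
2 cycles on 167: each ℓ→(−1)^(ℓ−1), product (−1)^165 = -1.
Zolotarev: (155|167) = -1, matching the cycle-count sign.

-1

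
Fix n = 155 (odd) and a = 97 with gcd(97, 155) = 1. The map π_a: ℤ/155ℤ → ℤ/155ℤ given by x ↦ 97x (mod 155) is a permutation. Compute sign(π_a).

-1

Start at x=97: 97 → 109 → 33 → 101 → 32 → 4 → 78 → … (one orbit).
Cycle type of π: 20×6 + 5×6 + 4 + 1; total 14 cycles.
With 14 cycles on 155 points, sign = (−1)^{155−14} = -1.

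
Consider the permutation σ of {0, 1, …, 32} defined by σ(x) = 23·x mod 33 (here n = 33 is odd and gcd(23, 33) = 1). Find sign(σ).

Trace 23: π^k(23) = [23, 1] for k=0..1.
22 cycles of lengths [2, 2, 2, 2, 2, 2, 2, 2, 2, 2, 2, 1, 1, 1, 1, 1, 1, 1, 1, 1, 1, 1].
Σ(ℓ_i−1) = 33−22 = 11; sign = (−1)^11 = -1.
(23|33)_J = -1 (Zolotarev's lemma cross-check).

-1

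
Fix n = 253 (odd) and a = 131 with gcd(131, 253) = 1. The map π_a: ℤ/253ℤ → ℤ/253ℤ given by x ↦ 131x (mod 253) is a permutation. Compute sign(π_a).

Orbit of 144 under x↦131x: [144, 142, 133, 219, 100, 197, 1]… (length divides ord_253(131)).
Cycle type of π: 22×10 + 11×2 + 2×5 + 1; total 18 cycles.
n − c = 253 − 18 = 235; sign = (−1)^235 = -1.

-1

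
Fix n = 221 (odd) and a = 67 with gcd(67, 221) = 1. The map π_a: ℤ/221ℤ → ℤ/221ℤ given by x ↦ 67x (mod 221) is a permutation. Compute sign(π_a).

Orbit of 67 under x↦67x: [67, 69, 203, 120, 84, 103, 50]… (length divides ord_221(67)).
Cycle type of π: 12×17 + 2×8 + 1; total 26 cycles.
Σ(ℓ_i−1) = 221−26 = 195; sign = (−1)^195 = -1.

-1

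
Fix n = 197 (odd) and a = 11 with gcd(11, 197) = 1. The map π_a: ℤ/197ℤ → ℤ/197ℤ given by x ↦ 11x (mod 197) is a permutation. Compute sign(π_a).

Start at x=189: 189 → 109 → 17 → 187 → 87 → 169 → 86 → … (one orbit).
2 cycles of lengths [196, 1].
With 2 cycles on 197 points, sign = (−1)^{197−2} = -1.

-1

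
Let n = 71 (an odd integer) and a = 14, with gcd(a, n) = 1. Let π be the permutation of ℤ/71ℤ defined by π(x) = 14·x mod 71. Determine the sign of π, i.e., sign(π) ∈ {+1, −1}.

Orbit of 57 under x↦14x: [57, 17, 25, 66, 1, 14, 54]… (length divides ord_71(14)).
8 cycles of lengths [10, 10, 10, 10, 10, 10, 10, 1].
With 8 cycles on 71 points, sign = (−1)^{71−8} = -1.
Check: (14/71) = -1 by Zolotarev.

-1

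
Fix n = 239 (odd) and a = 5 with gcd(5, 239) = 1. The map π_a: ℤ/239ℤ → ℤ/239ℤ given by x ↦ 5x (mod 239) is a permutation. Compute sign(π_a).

Trace 87: π^k(87) = [87, 196, 24, 120, 122, 132, 182] for k=0..6.
Cycle lengths of π_5 on ℤ/239ℤ: [119, 119, 1]; 3 cycles in total.
n − c = 239 − 3 = 236; sign = (−1)^236 = +1.

+1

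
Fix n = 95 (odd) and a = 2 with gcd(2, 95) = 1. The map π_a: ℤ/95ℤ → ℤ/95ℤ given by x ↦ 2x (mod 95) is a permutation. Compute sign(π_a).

Orbit of 39 under x↦2x: [39, 78, 61, 27, 54, 13, 26]… (length divides ord_95(2)).
The orbit structure of x ↦ 2x mod 95: 5 orbits of sizes [36, 36, 18, 4, 1].
5 cycles on 95: each ℓ→(−1)^(ℓ−1), product (−1)^90 = +1.

+1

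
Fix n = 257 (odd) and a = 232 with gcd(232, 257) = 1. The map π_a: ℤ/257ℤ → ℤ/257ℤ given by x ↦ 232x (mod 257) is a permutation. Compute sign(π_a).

+1

Trace 46: π^k(46) = [46, 135, 223, 79, 81, 31, 253] for k=0..6.
π_232 has 3 disjoint cycles with lengths [128, 128, 1] on {0,…,256}.
Σ(ℓ_i−1) = 257−3 = 254; sign = (−1)^254 = +1.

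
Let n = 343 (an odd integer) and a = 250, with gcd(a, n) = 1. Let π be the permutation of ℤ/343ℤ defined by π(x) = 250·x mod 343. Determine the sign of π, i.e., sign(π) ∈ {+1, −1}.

Trace 303: π^k(303) = [303, 290, 127, 194, 137, 293, 191] for k=0..6.
Cycle lengths of π_250 on ℤ/343ℤ: [294, 42, 6, 1]; 4 cycles in total.
Σ(ℓ_i−1) = 343−4 = 339; sign = (−1)^339 = -1.
Zolotarev: (250|343) = -1, matching the cycle-count sign.

-1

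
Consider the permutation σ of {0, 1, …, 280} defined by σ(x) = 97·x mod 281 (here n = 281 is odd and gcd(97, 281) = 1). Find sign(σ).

Trace 208: π^k(208) = [208, 225, 188, 252, 278, 271, 154] for k=0..6.
Cycle type of π: 280 + 1; total 2 cycles.
Σ(ℓ_i−1) = 281−2 = 279; sign = (−1)^279 = -1.

-1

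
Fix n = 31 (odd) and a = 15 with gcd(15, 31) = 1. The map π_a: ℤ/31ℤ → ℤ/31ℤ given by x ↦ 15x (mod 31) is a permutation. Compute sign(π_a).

-1

Orbit of 8 under x↦15x: [8, 27, 2, 30, 16, 23, 4]… (length divides ord_31(15)).
Decompose π into cycles: lengths [10, 10, 10, 1] (4 cycles, including the fixed point 0).
4 cycles on 31: each ℓ→(−1)^(ℓ−1), product (−1)^27 = -1.
Zolotarev: (15|31) = -1, matching the cycle-count sign.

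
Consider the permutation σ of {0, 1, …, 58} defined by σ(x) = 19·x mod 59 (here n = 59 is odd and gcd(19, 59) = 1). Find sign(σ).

Start at x=41: 41 → 12 → 51 → 25 → 3 → 57 → 21 → … (one orbit).
Cycle type of π: 29×2 + 1; total 3 cycles.
3 cycles on 59: each ℓ→(−1)^(ℓ−1), product (−1)^56 = +1.
Zolotarev: (19|59) = +1, matching the cycle-count sign.

+1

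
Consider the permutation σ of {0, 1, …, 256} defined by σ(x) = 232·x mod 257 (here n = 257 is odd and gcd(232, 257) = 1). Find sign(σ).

Orbit of 255 under x↦232x: [255, 50, 35, 153, 30, 21, 246]… (length divides ord_257(232)).
Decompose π into cycles: lengths [128, 128, 1] (3 cycles, including the fixed point 0).
sign(π) = (−1)^{n − #cycles} = (−1)^{257−3} = (−1)^254 = +1.
(232|257)_J = +1 (Zolotarev's lemma cross-check).

+1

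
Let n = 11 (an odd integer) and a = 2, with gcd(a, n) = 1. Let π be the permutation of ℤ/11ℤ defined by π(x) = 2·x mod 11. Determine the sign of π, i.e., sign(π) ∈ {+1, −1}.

-1

Orbit of 3 under x↦2x: [3, 6, 1, 2, 4, 8, 5]… (length divides ord_11(2)).
The orbit structure of x ↦ 2x mod 11: 2 orbits of sizes [10, 1].
11 − 2 = 9 transpositions; sign(π) = (−1)^9 = -1.
The Jacobi symbol (2|11) = -1 (Zolotarev) agrees.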